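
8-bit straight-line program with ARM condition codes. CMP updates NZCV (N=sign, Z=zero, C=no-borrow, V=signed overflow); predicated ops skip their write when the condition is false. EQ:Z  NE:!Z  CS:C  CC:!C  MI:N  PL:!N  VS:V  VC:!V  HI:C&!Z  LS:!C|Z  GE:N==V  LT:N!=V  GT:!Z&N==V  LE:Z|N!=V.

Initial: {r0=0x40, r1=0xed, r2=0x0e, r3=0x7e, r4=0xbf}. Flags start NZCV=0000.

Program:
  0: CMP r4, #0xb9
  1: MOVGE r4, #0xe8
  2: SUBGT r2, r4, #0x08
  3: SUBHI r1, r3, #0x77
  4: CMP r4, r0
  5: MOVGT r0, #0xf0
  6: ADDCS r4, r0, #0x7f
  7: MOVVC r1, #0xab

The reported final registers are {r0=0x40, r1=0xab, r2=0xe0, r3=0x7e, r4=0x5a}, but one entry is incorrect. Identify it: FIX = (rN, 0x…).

0: ✓ CMP  NZCV=0010
1: ✓ MOVGE  r4←0xe8
2: ✓ SUBGT  r2←0xe0
3: ✓ SUBHI  r1←0x07
4: ✓ CMP  NZCV=1010
5: · MOVGT
6: ✓ ADDCS  r4←0xbf
7: ✓ MOVVC  r1←0xab

FIX = (r4, 0xbf)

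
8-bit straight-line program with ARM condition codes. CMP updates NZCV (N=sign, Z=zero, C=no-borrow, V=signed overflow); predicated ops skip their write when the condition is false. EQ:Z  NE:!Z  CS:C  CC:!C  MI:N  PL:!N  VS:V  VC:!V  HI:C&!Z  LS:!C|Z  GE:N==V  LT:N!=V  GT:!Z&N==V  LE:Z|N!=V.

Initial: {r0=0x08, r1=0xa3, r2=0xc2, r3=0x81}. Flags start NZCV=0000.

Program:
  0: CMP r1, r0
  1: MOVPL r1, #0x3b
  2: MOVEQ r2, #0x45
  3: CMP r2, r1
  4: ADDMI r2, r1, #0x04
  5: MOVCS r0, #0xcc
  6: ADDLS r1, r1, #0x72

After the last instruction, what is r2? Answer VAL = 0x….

VAL = 0xc2

[0] flags=1010 → (cmp)
[1] flags=1010 PL?F → skip
[2] flags=1010 EQ?F → skip
[3] flags=0010 → (cmp)
[4] flags=0010 MI?F → skip
[5] flags=0010 CS?T → r0=0xcc
[6] flags=0010 LS?F → skip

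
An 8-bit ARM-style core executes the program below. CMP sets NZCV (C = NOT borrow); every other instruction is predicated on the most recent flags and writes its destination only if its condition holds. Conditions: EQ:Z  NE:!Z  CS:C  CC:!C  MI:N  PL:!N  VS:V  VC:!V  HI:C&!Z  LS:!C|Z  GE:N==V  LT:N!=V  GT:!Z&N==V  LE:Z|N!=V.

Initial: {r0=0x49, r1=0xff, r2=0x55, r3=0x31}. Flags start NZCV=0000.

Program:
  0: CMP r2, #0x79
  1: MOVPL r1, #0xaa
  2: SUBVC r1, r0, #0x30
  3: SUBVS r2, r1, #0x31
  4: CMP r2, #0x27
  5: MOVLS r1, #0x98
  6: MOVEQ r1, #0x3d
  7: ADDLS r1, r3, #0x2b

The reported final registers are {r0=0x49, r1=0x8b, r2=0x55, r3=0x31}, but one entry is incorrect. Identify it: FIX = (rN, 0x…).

FIX = (r1, 0x19)

[0] flags=1000 → (cmp)
[1] flags=1000 PL?F → skip
[2] flags=1000 VC?T → r1=0x19
[3] flags=1000 VS?F → skip
[4] flags=0010 → (cmp)
[5] flags=0010 LS?F → skip
[6] flags=0010 EQ?F → skip
[7] flags=0010 LS?F → skip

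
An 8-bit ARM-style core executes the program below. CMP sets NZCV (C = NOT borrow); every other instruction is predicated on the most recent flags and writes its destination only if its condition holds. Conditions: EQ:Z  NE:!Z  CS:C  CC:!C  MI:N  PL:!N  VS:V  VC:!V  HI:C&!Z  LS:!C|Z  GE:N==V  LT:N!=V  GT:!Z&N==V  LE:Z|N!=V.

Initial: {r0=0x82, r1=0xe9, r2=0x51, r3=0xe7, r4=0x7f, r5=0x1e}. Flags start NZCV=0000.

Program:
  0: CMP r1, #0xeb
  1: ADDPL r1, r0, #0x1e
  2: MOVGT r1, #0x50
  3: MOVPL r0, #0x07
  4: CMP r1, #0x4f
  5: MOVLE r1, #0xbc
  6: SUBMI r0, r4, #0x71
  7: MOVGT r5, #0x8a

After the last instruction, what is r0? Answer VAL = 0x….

VAL = 0x0e

[0] flags=1000 → (cmp)
[1] flags=1000 PL?F → skip
[2] flags=1000 GT?F → skip
[3] flags=1000 PL?F → skip
[4] flags=1010 → (cmp)
[5] flags=1010 LE?T → r1=0xbc
[6] flags=1010 MI?T → r0=0x0e
[7] flags=1010 GT?F → skip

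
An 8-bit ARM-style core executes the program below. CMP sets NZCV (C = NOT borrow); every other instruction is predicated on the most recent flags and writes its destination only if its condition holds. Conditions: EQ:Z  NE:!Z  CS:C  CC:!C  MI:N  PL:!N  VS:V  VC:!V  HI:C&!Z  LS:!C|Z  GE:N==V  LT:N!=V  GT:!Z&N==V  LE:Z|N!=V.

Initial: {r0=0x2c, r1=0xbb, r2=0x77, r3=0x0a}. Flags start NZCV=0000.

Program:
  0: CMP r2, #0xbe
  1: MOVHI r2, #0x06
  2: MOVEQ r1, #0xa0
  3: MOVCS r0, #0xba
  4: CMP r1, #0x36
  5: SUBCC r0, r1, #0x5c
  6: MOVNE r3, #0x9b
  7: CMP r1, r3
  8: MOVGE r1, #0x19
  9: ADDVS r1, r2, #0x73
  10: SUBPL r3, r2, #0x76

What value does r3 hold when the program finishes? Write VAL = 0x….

[0] flags=1001 → (cmp)
[1] flags=1001 HI?F → skip
[2] flags=1001 EQ?F → skip
[3] flags=1001 CS?F → skip
[4] flags=1010 → (cmp)
[5] flags=1010 CC?F → skip
[6] flags=1010 NE?T → r3=0x9b
[7] flags=0010 → (cmp)
[8] flags=0010 GE?T → r1=0x19
[9] flags=0010 VS?F → skip
[10] flags=0010 PL?T → r3=0x01

VAL = 0x01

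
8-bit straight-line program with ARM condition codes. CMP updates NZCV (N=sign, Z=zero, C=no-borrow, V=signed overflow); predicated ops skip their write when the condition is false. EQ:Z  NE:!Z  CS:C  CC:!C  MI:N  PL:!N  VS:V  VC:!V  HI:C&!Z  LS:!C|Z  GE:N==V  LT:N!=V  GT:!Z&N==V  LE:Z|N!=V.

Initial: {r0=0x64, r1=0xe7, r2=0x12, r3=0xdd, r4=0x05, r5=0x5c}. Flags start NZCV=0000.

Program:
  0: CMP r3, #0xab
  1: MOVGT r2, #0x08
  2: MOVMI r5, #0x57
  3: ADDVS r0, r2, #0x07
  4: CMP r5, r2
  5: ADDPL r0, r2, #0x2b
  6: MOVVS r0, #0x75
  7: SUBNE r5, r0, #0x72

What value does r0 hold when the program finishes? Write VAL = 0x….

0: ✓ CMP  NZCV=0010
1: ✓ MOVGT  r2←0x08
2: · MOVMI
3: · ADDVS
4: ✓ CMP  NZCV=0010
5: ✓ ADDPL  r0←0x33
6: · MOVVS
7: ✓ SUBNE  r5←0xc1

VAL = 0x33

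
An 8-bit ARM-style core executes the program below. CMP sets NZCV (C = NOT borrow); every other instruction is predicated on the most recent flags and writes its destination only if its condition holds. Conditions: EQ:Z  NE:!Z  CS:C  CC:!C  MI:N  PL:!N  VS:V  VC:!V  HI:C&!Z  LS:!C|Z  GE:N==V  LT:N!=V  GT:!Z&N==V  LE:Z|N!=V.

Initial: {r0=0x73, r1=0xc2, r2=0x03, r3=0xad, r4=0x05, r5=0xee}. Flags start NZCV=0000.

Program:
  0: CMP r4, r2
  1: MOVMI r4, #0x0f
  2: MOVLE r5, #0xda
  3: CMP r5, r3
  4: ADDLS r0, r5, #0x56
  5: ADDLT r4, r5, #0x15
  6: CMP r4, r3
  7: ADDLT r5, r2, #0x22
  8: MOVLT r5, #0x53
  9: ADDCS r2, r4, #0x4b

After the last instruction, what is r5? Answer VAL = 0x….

VAL = 0xee

[0] flags=0010 → (cmp)
[1] flags=0010 MI?F → skip
[2] flags=0010 LE?F → skip
[3] flags=0010 → (cmp)
[4] flags=0010 LS?F → skip
[5] flags=0010 LT?F → skip
[6] flags=0000 → (cmp)
[7] flags=0000 LT?F → skip
[8] flags=0000 LT?F → skip
[9] flags=0000 CS?F → skip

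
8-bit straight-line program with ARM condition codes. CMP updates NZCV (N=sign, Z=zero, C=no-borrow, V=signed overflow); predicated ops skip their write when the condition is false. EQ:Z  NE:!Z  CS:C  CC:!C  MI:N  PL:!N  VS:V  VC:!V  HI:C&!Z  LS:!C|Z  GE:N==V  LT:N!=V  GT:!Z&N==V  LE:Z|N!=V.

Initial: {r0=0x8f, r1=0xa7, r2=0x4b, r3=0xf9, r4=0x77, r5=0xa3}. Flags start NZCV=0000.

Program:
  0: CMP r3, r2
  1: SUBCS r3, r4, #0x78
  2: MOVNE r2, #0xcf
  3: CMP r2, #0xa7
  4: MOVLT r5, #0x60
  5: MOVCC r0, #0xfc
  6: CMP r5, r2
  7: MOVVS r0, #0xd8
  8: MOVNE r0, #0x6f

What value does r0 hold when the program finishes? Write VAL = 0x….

[0] flags=1010 → (cmp)
[1] flags=1010 CS?T → r3=0xff
[2] flags=1010 NE?T → r2=0xcf
[3] flags=0010 → (cmp)
[4] flags=0010 LT?F → skip
[5] flags=0010 CC?F → skip
[6] flags=1000 → (cmp)
[7] flags=1000 VS?F → skip
[8] flags=1000 NE?T → r0=0x6f

VAL = 0x6f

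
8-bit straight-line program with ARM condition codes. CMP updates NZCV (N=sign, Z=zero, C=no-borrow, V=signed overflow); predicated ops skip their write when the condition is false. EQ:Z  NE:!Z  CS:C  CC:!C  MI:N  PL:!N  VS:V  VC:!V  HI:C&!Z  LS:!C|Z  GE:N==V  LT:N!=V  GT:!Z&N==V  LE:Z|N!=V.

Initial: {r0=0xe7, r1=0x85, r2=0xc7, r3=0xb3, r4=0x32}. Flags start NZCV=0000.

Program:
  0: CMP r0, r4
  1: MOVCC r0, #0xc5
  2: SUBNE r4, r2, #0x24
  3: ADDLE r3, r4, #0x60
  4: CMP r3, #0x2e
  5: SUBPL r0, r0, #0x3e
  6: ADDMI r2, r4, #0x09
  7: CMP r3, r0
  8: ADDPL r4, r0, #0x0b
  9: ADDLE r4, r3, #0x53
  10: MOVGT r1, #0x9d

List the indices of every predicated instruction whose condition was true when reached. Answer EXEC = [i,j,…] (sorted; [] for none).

EXEC = [2,3,6,8,10]

0: ✓ CMP  NZCV=1010
1: · MOVCC
2: ✓ SUBNE  r4←0xa3
3: ✓ ADDLE  r3←0x03
4: ✓ CMP  NZCV=1000
5: · SUBPL
6: ✓ ADDMI  r2←0xac
7: ✓ CMP  NZCV=0000
8: ✓ ADDPL  r4←0xf2
9: · ADDLE
10: ✓ MOVGT  r1←0x9d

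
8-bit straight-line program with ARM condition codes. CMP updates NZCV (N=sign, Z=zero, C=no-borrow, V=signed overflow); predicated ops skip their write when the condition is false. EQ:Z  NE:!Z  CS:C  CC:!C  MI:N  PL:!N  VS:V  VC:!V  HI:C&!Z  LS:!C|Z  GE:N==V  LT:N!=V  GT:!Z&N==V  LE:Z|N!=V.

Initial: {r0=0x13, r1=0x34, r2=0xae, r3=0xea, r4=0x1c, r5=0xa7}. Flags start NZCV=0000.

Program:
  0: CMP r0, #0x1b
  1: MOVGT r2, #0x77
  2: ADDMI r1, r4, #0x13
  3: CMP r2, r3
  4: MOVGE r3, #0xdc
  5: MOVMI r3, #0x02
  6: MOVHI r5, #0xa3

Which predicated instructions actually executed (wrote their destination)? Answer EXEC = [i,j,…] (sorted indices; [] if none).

[0] flags=1000 → (cmp)
[1] flags=1000 GT?F → skip
[2] flags=1000 MI?T → r1=0x2f
[3] flags=1000 → (cmp)
[4] flags=1000 GE?F → skip
[5] flags=1000 MI?T → r3=0x02
[6] flags=1000 HI?F → skip

EXEC = [2,5]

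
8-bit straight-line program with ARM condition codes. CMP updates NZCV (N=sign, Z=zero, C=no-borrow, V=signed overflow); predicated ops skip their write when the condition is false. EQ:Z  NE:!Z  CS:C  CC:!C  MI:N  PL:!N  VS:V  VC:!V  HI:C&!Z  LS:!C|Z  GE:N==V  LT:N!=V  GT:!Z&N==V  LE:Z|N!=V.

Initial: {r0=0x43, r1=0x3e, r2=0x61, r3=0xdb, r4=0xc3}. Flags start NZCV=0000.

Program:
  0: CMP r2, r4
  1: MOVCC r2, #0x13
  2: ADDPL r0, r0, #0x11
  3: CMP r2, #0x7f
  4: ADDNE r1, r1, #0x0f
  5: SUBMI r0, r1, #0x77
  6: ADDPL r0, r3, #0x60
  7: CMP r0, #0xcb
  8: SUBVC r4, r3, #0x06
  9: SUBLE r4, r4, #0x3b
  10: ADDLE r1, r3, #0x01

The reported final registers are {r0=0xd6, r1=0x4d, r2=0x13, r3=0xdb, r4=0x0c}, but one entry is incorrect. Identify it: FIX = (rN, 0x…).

[0] flags=1001 → (cmp)
[1] flags=1001 CC?T → r2=0x13
[2] flags=1001 PL?F → skip
[3] flags=1000 → (cmp)
[4] flags=1000 NE?T → r1=0x4d
[5] flags=1000 MI?T → r0=0xd6
[6] flags=1000 PL?F → skip
[7] flags=0010 → (cmp)
[8] flags=0010 VC?T → r4=0xd5
[9] flags=0010 LE?F → skip
[10] flags=0010 LE?F → skip

FIX = (r4, 0xd5)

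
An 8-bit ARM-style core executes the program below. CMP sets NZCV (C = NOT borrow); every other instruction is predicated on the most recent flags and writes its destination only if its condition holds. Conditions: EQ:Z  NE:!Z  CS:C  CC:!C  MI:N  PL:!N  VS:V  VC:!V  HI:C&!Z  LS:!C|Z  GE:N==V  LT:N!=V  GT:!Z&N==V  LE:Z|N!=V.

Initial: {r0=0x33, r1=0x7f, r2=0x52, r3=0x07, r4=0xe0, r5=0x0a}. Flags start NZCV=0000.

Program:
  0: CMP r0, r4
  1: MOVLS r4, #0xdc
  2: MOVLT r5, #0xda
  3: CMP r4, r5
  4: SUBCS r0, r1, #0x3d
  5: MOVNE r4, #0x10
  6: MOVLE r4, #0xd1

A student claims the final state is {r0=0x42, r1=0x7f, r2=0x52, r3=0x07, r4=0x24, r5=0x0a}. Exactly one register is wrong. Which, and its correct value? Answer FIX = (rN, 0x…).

0: ✓ CMP  NZCV=0000
1: ✓ MOVLS  r4←0xdc
2: · MOVLT
3: ✓ CMP  NZCV=1010
4: ✓ SUBCS  r0←0x42
5: ✓ MOVNE  r4←0x10
6: ✓ MOVLE  r4←0xd1

FIX = (r4, 0xd1)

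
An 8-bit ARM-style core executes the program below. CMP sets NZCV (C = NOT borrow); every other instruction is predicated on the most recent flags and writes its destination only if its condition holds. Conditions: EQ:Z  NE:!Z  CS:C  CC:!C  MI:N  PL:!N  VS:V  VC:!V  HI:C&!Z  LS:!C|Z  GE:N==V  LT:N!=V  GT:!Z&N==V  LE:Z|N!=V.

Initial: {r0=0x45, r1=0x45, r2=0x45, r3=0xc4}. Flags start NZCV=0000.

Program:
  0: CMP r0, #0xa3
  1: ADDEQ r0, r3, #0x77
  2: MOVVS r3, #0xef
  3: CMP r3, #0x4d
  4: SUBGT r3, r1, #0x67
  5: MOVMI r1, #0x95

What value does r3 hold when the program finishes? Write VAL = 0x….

[0] flags=1001 → (cmp)
[1] flags=1001 EQ?F → skip
[2] flags=1001 VS?T → r3=0xef
[3] flags=1010 → (cmp)
[4] flags=1010 GT?F → skip
[5] flags=1010 MI?T → r1=0x95

VAL = 0xef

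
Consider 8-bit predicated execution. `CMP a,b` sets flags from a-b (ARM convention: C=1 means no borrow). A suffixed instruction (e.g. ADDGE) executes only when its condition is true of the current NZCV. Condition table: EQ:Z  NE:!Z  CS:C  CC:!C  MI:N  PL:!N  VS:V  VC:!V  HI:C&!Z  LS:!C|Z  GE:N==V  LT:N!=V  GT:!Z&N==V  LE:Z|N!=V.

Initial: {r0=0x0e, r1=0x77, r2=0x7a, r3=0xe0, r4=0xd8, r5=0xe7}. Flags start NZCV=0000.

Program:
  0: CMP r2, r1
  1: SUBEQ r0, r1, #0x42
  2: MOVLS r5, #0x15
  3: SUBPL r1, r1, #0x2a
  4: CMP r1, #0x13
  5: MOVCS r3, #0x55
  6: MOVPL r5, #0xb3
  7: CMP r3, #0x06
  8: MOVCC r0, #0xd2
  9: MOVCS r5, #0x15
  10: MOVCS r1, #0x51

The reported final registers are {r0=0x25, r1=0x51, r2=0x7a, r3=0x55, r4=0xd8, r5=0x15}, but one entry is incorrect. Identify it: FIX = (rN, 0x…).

0: ✓ CMP  NZCV=0010
1: · SUBEQ
2: · MOVLS
3: ✓ SUBPL  r1←0x4d
4: ✓ CMP  NZCV=0010
5: ✓ MOVCS  r3←0x55
6: ✓ MOVPL  r5←0xb3
7: ✓ CMP  NZCV=0010
8: · MOVCC
9: ✓ MOVCS  r5←0x15
10: ✓ MOVCS  r1←0x51

FIX = (r0, 0x0e)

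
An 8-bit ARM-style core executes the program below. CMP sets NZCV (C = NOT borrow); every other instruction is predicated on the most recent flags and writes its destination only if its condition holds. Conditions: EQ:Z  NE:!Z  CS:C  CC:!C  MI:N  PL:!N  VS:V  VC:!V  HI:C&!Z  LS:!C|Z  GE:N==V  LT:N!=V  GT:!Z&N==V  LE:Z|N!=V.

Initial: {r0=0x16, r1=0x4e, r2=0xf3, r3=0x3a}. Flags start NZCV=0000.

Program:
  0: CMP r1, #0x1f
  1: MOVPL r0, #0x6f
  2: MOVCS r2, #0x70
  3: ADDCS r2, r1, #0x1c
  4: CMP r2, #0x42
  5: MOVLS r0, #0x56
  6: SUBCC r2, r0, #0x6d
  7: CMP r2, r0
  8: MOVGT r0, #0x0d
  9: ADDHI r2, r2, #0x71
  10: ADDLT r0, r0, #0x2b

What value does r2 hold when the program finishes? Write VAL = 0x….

VAL = 0x6a

[0] flags=0010 → (cmp)
[1] flags=0010 PL?T → r0=0x6f
[2] flags=0010 CS?T → r2=0x70
[3] flags=0010 CS?T → r2=0x6a
[4] flags=0010 → (cmp)
[5] flags=0010 LS?F → skip
[6] flags=0010 CC?F → skip
[7] flags=1000 → (cmp)
[8] flags=1000 GT?F → skip
[9] flags=1000 HI?F → skip
[10] flags=1000 LT?T → r0=0x9a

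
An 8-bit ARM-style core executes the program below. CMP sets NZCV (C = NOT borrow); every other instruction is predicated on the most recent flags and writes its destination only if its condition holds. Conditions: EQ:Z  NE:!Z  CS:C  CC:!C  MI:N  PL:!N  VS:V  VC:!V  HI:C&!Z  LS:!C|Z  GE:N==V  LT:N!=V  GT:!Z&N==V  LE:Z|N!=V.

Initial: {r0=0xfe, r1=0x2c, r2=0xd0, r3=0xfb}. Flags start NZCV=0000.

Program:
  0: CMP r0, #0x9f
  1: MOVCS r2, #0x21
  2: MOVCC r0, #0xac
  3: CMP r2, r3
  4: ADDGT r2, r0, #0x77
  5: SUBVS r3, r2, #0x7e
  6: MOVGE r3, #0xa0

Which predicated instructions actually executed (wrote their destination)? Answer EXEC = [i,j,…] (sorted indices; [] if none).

0: ✓ CMP  NZCV=0010
1: ✓ MOVCS  r2←0x21
2: · MOVCC
3: ✓ CMP  NZCV=0000
4: ✓ ADDGT  r2←0x75
5: · SUBVS
6: ✓ MOVGE  r3←0xa0

EXEC = [1,4,6]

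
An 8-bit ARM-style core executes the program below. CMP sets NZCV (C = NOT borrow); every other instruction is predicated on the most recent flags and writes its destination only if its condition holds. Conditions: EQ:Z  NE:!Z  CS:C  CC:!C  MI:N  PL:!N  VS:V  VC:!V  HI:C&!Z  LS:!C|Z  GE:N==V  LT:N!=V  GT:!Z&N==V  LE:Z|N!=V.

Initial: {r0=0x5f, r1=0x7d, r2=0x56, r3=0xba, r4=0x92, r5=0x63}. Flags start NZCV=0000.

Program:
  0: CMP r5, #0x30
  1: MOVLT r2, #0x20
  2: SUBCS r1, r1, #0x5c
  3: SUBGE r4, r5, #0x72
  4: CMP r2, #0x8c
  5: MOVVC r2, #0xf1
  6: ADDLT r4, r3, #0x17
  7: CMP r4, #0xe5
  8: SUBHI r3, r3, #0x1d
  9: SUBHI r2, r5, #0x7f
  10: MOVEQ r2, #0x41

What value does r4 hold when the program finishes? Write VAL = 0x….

0: ✓ CMP  NZCV=0010
1: · MOVLT
2: ✓ SUBCS  r1←0x21
3: ✓ SUBGE  r4←0xf1
4: ✓ CMP  NZCV=1001
5: · MOVVC
6: · ADDLT
7: ✓ CMP  NZCV=0010
8: ✓ SUBHI  r3←0x9d
9: ✓ SUBHI  r2←0xe4
10: · MOVEQ

VAL = 0xf1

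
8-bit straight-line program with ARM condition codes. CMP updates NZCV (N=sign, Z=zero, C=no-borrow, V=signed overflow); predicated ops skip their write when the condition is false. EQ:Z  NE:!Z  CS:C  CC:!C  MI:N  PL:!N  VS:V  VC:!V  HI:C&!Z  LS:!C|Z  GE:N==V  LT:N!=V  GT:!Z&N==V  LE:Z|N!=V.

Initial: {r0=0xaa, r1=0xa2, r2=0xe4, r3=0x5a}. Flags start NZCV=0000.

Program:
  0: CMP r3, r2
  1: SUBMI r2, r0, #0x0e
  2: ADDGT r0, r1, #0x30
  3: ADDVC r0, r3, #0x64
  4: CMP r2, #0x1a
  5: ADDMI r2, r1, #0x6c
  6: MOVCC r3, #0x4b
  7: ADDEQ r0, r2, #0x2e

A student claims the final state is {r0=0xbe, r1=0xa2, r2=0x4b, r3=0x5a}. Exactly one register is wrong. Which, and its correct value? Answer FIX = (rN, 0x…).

FIX = (r2, 0x0e)

0: ✓ CMP  NZCV=0000
1: · SUBMI
2: ✓ ADDGT  r0←0xd2
3: ✓ ADDVC  r0←0xbe
4: ✓ CMP  NZCV=1010
5: ✓ ADDMI  r2←0x0e
6: · MOVCC
7: · ADDEQ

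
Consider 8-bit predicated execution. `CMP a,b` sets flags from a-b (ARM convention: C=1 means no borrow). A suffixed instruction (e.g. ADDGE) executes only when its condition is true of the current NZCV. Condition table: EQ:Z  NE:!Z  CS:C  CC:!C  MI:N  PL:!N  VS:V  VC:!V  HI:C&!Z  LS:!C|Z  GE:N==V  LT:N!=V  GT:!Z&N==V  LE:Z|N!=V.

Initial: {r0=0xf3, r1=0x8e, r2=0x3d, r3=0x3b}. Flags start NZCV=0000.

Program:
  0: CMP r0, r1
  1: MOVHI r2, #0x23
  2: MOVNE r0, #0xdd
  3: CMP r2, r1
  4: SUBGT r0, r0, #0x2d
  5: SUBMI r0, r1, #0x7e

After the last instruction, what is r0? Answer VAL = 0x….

VAL = 0x10

0: ✓ CMP  NZCV=0010
1: ✓ MOVHI  r2←0x23
2: ✓ MOVNE  r0←0xdd
3: ✓ CMP  NZCV=1001
4: ✓ SUBGT  r0←0xb0
5: ✓ SUBMI  r0←0x10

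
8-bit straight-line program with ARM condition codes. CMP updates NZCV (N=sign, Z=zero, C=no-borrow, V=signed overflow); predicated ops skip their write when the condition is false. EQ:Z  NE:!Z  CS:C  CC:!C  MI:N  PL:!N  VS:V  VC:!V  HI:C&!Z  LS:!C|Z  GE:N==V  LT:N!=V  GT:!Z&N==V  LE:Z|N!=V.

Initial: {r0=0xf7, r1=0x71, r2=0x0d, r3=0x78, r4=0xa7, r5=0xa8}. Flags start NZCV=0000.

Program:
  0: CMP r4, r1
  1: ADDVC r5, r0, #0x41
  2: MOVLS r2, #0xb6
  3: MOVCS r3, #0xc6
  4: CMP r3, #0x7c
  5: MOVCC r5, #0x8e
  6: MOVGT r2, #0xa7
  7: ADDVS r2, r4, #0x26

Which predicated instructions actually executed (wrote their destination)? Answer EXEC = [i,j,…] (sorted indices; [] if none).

EXEC = [3,7]

0: ✓ CMP  NZCV=0011
1: · ADDVC
2: · MOVLS
3: ✓ MOVCS  r3←0xc6
4: ✓ CMP  NZCV=0011
5: · MOVCC
6: · MOVGT
7: ✓ ADDVS  r2←0xcd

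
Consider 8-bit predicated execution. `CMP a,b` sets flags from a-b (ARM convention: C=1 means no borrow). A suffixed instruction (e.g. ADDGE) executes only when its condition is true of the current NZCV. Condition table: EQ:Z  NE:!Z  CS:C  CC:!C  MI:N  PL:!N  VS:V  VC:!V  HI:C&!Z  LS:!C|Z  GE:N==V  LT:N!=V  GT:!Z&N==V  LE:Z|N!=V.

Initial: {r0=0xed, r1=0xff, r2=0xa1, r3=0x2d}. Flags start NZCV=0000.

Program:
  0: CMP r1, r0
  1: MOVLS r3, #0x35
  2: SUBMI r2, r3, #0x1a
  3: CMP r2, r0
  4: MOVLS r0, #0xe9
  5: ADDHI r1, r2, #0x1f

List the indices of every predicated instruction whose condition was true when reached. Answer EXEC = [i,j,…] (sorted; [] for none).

0: ✓ CMP  NZCV=0010
1: · MOVLS
2: · SUBMI
3: ✓ CMP  NZCV=1000
4: ✓ MOVLS  r0←0xe9
5: · ADDHI

EXEC = [4]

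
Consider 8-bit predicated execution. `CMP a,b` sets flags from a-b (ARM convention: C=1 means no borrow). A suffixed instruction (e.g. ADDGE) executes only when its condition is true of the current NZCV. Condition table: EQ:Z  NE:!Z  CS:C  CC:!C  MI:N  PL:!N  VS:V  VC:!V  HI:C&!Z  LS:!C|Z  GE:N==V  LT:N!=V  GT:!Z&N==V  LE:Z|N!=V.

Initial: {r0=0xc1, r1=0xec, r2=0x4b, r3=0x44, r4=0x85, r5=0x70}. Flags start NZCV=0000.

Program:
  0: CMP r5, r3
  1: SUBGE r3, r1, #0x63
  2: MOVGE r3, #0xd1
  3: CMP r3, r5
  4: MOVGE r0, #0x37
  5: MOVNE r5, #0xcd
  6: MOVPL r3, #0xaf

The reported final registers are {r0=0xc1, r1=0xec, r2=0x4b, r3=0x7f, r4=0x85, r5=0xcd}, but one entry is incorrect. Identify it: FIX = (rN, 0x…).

0: ✓ CMP  NZCV=0010
1: ✓ SUBGE  r3←0x89
2: ✓ MOVGE  r3←0xd1
3: ✓ CMP  NZCV=0011
4: · MOVGE
5: ✓ MOVNE  r5←0xcd
6: ✓ MOVPL  r3←0xaf

FIX = (r3, 0xaf)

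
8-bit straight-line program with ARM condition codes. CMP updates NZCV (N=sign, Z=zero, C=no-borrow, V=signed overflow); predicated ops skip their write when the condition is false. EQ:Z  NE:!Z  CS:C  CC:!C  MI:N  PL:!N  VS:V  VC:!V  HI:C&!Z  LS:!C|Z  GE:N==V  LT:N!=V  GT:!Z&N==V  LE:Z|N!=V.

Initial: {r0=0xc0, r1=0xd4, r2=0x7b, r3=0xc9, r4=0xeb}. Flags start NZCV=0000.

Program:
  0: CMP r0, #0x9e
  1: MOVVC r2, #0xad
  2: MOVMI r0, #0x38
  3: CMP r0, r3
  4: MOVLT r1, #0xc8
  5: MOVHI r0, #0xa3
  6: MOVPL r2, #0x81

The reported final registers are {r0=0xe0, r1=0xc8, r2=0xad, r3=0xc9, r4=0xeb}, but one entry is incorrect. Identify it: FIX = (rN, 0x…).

[0] flags=0010 → (cmp)
[1] flags=0010 VC?T → r2=0xad
[2] flags=0010 MI?F → skip
[3] flags=1000 → (cmp)
[4] flags=1000 LT?T → r1=0xc8
[5] flags=1000 HI?F → skip
[6] flags=1000 PL?F → skip

FIX = (r0, 0xc0)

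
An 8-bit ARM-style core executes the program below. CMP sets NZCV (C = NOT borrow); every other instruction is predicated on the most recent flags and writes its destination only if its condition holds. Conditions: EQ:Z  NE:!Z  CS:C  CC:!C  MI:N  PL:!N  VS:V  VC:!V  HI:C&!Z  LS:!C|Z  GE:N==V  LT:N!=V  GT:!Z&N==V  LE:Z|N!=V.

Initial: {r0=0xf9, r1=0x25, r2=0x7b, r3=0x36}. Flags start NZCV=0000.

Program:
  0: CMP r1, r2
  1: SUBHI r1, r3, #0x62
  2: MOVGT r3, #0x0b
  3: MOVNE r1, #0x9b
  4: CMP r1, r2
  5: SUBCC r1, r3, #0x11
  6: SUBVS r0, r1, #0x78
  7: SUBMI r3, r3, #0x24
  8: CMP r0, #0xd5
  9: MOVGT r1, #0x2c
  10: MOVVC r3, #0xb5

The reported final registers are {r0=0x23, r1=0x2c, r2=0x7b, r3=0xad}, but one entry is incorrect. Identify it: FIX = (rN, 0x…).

[0] flags=1000 → (cmp)
[1] flags=1000 HI?F → skip
[2] flags=1000 GT?F → skip
[3] flags=1000 NE?T → r1=0x9b
[4] flags=0011 → (cmp)
[5] flags=0011 CC?F → skip
[6] flags=0011 VS?T → r0=0x23
[7] flags=0011 MI?F → skip
[8] flags=0000 → (cmp)
[9] flags=0000 GT?T → r1=0x2c
[10] flags=0000 VC?T → r3=0xb5

FIX = (r3, 0xb5)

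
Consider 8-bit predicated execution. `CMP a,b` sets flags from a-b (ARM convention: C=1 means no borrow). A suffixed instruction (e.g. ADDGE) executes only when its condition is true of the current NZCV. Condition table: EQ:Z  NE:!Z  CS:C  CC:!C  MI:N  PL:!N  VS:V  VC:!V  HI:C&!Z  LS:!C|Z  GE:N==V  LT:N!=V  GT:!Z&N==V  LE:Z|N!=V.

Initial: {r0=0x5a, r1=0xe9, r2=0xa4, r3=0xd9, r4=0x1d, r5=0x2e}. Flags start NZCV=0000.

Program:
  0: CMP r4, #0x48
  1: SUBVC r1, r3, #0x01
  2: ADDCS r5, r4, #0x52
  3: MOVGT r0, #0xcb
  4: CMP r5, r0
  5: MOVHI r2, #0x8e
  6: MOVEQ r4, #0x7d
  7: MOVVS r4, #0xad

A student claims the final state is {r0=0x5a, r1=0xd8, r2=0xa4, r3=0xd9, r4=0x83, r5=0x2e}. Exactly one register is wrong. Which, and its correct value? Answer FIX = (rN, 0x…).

FIX = (r4, 0x1d)

0: ✓ CMP  NZCV=1000
1: ✓ SUBVC  r1←0xd8
2: · ADDCS
3: · MOVGT
4: ✓ CMP  NZCV=1000
5: · MOVHI
6: · MOVEQ
7: · MOVVS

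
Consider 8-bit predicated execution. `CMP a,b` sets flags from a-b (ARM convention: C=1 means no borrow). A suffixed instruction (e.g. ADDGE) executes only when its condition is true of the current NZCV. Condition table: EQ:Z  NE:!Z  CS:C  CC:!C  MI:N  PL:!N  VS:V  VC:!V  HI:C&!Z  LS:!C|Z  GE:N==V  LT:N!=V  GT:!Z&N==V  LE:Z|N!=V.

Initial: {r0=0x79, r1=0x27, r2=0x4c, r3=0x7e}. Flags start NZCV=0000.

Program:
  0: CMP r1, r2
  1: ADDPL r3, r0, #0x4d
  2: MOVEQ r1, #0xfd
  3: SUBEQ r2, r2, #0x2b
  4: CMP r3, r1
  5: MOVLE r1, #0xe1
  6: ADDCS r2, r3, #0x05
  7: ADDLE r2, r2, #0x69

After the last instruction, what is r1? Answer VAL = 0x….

VAL = 0x27

0: ✓ CMP  NZCV=1000
1: · ADDPL
2: · MOVEQ
3: · SUBEQ
4: ✓ CMP  NZCV=0010
5: · MOVLE
6: ✓ ADDCS  r2←0x83
7: · ADDLE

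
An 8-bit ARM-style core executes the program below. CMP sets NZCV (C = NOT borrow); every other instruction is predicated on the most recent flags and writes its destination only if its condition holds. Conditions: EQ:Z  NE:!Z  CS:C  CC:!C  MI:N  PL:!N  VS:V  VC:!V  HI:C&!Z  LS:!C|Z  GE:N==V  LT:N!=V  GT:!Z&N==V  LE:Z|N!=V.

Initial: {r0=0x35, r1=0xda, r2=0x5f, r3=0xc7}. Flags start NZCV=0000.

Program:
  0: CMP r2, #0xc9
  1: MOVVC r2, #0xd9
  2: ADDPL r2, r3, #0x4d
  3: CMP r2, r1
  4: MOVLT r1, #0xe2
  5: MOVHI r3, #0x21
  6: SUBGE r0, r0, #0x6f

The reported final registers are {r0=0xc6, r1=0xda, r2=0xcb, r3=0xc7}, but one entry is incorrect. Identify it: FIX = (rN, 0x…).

FIX = (r2, 0x5f)

0: ✓ CMP  NZCV=1001
1: · MOVVC
2: · ADDPL
3: ✓ CMP  NZCV=1001
4: · MOVLT
5: · MOVHI
6: ✓ SUBGE  r0←0xc6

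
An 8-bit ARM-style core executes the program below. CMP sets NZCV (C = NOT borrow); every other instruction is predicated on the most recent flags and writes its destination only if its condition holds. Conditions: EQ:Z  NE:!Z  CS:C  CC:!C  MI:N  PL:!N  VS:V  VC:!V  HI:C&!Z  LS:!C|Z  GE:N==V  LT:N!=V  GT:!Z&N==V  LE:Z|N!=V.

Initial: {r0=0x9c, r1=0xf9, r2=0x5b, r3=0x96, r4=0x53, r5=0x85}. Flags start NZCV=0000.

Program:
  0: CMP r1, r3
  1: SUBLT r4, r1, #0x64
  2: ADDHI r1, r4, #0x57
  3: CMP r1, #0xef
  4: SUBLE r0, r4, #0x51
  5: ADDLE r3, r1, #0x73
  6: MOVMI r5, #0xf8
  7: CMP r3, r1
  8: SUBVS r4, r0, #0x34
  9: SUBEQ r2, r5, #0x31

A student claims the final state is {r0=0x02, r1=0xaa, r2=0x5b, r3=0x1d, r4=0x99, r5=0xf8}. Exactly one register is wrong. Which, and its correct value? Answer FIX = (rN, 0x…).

FIX = (r4, 0x53)

[0] flags=0010 → (cmp)
[1] flags=0010 LT?F → skip
[2] flags=0010 HI?T → r1=0xaa
[3] flags=1000 → (cmp)
[4] flags=1000 LE?T → r0=0x02
[5] flags=1000 LE?T → r3=0x1d
[6] flags=1000 MI?T → r5=0xf8
[7] flags=0000 → (cmp)
[8] flags=0000 VS?F → skip
[9] flags=0000 EQ?F → skip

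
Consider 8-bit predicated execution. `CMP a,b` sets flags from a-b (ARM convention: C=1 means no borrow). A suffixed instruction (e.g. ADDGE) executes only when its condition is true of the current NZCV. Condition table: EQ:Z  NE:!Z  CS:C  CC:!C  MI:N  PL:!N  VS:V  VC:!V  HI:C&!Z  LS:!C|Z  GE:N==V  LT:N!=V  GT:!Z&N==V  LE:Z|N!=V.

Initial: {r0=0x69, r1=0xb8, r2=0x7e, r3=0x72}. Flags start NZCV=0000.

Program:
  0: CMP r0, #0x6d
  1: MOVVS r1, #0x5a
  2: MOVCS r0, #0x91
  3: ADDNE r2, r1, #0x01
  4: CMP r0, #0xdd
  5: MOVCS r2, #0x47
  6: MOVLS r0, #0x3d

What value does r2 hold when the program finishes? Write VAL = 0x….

[0] flags=1000 → (cmp)
[1] flags=1000 VS?F → skip
[2] flags=1000 CS?F → skip
[3] flags=1000 NE?T → r2=0xb9
[4] flags=1001 → (cmp)
[5] flags=1001 CS?F → skip
[6] flags=1001 LS?T → r0=0x3d

VAL = 0xb9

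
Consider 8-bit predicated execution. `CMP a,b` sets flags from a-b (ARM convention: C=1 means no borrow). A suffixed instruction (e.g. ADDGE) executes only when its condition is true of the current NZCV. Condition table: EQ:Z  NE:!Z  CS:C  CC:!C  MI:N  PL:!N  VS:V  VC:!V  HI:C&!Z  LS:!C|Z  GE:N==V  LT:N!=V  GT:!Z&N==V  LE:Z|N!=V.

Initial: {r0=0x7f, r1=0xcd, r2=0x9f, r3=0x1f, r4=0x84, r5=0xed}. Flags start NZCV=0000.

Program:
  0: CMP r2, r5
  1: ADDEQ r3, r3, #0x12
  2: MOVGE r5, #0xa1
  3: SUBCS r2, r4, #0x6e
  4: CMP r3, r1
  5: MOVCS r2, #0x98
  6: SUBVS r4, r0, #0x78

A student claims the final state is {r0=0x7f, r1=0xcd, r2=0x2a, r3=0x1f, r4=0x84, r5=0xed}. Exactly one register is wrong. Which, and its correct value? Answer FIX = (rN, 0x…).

FIX = (r2, 0x9f)

[0] flags=1000 → (cmp)
[1] flags=1000 EQ?F → skip
[2] flags=1000 GE?F → skip
[3] flags=1000 CS?F → skip
[4] flags=0000 → (cmp)
[5] flags=0000 CS?F → skip
[6] flags=0000 VS?F → skip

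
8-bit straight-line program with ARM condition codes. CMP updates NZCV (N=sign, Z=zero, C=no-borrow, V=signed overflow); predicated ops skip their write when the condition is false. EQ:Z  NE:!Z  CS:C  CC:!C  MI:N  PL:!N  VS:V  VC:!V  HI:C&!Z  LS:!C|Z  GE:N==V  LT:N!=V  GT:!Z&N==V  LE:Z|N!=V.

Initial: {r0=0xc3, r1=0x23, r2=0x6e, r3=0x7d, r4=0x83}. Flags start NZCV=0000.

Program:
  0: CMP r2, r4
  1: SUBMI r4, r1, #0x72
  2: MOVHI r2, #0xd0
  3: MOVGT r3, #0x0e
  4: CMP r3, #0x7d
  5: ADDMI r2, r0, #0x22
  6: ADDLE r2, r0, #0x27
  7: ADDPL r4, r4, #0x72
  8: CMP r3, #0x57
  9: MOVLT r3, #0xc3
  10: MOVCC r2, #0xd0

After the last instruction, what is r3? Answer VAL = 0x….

[0] flags=1001 → (cmp)
[1] flags=1001 MI?T → r4=0xb1
[2] flags=1001 HI?F → skip
[3] flags=1001 GT?T → r3=0x0e
[4] flags=1000 → (cmp)
[5] flags=1000 MI?T → r2=0xe5
[6] flags=1000 LE?T → r2=0xea
[7] flags=1000 PL?F → skip
[8] flags=1000 → (cmp)
[9] flags=1000 LT?T → r3=0xc3
[10] flags=1000 CC?T → r2=0xd0

VAL = 0xc3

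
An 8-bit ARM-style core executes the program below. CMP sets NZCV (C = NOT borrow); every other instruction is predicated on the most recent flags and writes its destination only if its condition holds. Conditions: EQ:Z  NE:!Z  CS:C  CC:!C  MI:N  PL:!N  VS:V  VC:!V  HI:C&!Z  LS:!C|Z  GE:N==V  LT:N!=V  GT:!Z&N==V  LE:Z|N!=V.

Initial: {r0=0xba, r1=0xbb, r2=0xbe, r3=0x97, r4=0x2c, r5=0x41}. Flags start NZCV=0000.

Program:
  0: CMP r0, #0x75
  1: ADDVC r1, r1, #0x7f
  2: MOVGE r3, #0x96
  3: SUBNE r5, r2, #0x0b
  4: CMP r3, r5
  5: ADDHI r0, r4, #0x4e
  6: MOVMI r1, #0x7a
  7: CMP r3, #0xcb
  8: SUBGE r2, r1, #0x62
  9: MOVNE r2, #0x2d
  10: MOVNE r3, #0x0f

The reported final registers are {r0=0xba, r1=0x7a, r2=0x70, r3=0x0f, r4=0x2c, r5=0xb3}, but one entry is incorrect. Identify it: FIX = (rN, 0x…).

FIX = (r2, 0x2d)

0: ✓ CMP  NZCV=0011
1: · ADDVC
2: · MOVGE
3: ✓ SUBNE  r5←0xb3
4: ✓ CMP  NZCV=1000
5: · ADDHI
6: ✓ MOVMI  r1←0x7a
7: ✓ CMP  NZCV=1000
8: · SUBGE
9: ✓ MOVNE  r2←0x2d
10: ✓ MOVNE  r3←0x0f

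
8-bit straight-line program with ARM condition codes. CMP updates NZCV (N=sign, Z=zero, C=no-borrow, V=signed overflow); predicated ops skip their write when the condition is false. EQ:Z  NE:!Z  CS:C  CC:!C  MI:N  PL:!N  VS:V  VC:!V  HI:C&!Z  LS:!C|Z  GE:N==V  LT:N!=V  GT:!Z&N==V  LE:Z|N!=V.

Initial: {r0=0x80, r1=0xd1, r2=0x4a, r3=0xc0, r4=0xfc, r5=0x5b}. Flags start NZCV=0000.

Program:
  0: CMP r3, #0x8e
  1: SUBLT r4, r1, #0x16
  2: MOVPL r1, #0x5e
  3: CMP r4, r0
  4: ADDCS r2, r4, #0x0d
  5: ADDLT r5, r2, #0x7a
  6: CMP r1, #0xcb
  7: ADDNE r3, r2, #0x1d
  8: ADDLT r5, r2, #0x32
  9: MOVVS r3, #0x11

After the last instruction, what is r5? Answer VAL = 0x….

VAL = 0x5b

0: ✓ CMP  NZCV=0010
1: · SUBLT
2: ✓ MOVPL  r1←0x5e
3: ✓ CMP  NZCV=0010
4: ✓ ADDCS  r2←0x09
5: · ADDLT
6: ✓ CMP  NZCV=1001
7: ✓ ADDNE  r3←0x26
8: · ADDLT
9: ✓ MOVVS  r3←0x11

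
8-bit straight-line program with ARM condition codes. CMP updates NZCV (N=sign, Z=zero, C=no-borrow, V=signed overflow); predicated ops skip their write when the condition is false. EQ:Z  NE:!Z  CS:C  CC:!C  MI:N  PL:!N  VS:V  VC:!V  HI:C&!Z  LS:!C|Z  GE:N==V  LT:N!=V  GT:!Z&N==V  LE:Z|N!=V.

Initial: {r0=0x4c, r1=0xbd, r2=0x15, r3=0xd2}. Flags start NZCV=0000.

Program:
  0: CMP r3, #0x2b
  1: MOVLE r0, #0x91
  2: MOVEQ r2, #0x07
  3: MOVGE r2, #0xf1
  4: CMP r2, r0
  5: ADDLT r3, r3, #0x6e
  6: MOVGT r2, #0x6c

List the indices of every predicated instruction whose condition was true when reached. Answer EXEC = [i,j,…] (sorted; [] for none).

EXEC = [1,6]

[0] flags=1010 → (cmp)
[1] flags=1010 LE?T → r0=0x91
[2] flags=1010 EQ?F → skip
[3] flags=1010 GE?F → skip
[4] flags=1001 → (cmp)
[5] flags=1001 LT?F → skip
[6] flags=1001 GT?T → r2=0x6c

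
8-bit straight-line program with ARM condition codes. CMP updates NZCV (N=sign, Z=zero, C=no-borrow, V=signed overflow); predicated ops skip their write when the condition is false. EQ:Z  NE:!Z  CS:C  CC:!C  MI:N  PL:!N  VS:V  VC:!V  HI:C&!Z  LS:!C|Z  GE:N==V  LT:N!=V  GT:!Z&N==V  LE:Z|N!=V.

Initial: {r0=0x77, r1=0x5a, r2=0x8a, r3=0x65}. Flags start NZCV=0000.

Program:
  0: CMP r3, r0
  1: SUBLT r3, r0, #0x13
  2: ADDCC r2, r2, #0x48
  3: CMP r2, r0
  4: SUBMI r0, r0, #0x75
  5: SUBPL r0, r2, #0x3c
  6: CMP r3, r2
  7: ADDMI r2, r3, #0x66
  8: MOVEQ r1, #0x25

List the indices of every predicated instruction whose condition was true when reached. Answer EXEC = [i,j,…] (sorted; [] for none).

EXEC = [1,2,5,7]

0: ✓ CMP  NZCV=1000
1: ✓ SUBLT  r3←0x64
2: ✓ ADDCC  r2←0xd2
3: ✓ CMP  NZCV=0011
4: · SUBMI
5: ✓ SUBPL  r0←0x96
6: ✓ CMP  NZCV=1001
7: ✓ ADDMI  r2←0xca
8: · MOVEQ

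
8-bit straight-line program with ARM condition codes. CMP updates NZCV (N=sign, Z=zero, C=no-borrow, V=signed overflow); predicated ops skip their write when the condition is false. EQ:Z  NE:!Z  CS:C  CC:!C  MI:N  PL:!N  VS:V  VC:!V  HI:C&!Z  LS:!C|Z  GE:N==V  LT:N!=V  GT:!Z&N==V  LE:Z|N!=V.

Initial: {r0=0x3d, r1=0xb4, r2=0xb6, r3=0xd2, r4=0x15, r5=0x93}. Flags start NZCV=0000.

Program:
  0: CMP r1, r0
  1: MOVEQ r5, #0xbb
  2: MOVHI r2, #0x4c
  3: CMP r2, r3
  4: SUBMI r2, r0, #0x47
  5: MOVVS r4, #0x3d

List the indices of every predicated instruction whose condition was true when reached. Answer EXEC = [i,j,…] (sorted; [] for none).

0: ✓ CMP  NZCV=0011
1: · MOVEQ
2: ✓ MOVHI  r2←0x4c
3: ✓ CMP  NZCV=0000
4: · SUBMI
5: · MOVVS

EXEC = [2]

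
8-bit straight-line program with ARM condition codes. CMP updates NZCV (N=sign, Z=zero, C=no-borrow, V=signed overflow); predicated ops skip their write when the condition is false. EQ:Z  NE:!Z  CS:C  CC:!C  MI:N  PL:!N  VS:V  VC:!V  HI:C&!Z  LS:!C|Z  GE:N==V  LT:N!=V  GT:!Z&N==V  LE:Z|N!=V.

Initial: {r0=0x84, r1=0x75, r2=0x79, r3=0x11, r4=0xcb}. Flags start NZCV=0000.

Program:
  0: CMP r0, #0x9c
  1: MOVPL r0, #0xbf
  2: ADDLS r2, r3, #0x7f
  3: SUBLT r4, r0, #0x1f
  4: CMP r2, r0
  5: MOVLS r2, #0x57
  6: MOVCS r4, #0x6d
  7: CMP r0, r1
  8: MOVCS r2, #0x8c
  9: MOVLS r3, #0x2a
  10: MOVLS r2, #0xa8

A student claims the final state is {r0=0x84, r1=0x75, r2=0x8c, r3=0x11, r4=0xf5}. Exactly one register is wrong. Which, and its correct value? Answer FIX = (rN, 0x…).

0: ✓ CMP  NZCV=1000
1: · MOVPL
2: ✓ ADDLS  r2←0x90
3: ✓ SUBLT  r4←0x65
4: ✓ CMP  NZCV=0010
5: · MOVLS
6: ✓ MOVCS  r4←0x6d
7: ✓ CMP  NZCV=0011
8: ✓ MOVCS  r2←0x8c
9: · MOVLS
10: · MOVLS

FIX = (r4, 0x6d)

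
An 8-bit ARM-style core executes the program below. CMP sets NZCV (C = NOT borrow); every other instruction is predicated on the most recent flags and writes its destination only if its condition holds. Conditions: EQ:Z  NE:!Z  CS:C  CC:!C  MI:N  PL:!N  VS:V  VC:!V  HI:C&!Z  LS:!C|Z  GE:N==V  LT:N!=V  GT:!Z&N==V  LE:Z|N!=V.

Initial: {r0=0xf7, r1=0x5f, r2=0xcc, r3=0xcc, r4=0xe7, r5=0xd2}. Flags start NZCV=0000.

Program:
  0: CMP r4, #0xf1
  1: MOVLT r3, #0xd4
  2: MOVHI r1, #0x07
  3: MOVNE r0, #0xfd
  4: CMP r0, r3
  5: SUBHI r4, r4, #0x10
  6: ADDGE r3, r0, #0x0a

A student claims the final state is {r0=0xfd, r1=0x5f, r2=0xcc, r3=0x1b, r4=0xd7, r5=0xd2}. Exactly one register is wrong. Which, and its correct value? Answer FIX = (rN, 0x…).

[0] flags=1000 → (cmp)
[1] flags=1000 LT?T → r3=0xd4
[2] flags=1000 HI?F → skip
[3] flags=1000 NE?T → r0=0xfd
[4] flags=0010 → (cmp)
[5] flags=0010 HI?T → r4=0xd7
[6] flags=0010 GE?T → r3=0x07

FIX = (r3, 0x07)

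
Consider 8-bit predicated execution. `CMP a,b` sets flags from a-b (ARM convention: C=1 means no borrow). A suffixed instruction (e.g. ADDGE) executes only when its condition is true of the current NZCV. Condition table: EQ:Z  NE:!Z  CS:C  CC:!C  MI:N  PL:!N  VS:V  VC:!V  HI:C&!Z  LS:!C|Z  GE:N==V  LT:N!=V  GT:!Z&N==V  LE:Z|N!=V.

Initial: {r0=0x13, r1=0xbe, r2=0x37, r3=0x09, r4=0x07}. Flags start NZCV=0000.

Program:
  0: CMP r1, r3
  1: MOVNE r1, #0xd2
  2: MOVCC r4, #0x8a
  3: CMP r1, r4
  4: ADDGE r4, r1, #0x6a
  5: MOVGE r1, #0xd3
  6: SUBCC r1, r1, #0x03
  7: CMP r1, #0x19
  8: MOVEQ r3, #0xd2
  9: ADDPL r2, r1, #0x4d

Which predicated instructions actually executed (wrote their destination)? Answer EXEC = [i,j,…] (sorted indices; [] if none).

[0] flags=1010 → (cmp)
[1] flags=1010 NE?T → r1=0xd2
[2] flags=1010 CC?F → skip
[3] flags=1010 → (cmp)
[4] flags=1010 GE?F → skip
[5] flags=1010 GE?F → skip
[6] flags=1010 CC?F → skip
[7] flags=1010 → (cmp)
[8] flags=1010 EQ?F → skip
[9] flags=1010 PL?F → skip

EXEC = [1]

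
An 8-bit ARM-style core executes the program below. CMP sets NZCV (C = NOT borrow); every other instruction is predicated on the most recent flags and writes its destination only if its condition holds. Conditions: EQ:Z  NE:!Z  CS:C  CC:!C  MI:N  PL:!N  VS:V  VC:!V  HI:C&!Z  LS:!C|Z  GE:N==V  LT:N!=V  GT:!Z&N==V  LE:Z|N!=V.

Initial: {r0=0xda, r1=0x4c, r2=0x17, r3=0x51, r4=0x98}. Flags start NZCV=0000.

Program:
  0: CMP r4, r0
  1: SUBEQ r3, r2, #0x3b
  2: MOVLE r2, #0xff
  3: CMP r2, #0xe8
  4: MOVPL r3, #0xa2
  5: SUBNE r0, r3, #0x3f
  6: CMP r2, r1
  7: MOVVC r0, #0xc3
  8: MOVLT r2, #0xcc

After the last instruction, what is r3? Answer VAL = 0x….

0: ✓ CMP  NZCV=1000
1: · SUBEQ
2: ✓ MOVLE  r2←0xff
3: ✓ CMP  NZCV=0010
4: ✓ MOVPL  r3←0xa2
5: ✓ SUBNE  r0←0x63
6: ✓ CMP  NZCV=1010
7: ✓ MOVVC  r0←0xc3
8: ✓ MOVLT  r2←0xcc

VAL = 0xa2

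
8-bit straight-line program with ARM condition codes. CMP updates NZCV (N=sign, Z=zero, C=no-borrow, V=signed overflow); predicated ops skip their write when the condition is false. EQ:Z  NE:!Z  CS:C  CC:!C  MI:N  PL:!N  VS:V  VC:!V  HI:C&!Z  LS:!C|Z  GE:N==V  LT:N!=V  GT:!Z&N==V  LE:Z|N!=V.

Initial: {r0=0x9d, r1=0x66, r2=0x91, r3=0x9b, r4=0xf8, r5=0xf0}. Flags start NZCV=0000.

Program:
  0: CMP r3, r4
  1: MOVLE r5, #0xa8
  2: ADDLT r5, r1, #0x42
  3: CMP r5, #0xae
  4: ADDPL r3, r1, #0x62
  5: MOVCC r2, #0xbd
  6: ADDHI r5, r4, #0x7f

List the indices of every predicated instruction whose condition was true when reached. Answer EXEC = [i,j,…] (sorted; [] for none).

EXEC = [1,2,5]

0: ✓ CMP  NZCV=1000
1: ✓ MOVLE  r5←0xa8
2: ✓ ADDLT  r5←0xa8
3: ✓ CMP  NZCV=1000
4: · ADDPL
5: ✓ MOVCC  r2←0xbd
6: · ADDHI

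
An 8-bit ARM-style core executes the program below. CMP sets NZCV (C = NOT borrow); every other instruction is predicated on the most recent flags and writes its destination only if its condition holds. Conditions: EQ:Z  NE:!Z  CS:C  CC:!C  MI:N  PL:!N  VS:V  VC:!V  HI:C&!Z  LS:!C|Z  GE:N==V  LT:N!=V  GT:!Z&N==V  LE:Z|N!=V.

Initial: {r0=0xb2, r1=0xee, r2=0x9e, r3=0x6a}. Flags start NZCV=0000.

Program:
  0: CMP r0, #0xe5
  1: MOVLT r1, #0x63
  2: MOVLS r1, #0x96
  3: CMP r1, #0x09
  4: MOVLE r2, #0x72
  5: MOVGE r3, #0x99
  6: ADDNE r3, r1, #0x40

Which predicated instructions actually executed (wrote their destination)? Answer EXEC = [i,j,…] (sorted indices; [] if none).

EXEC = [1,2,4,6]

0: ✓ CMP  NZCV=1000
1: ✓ MOVLT  r1←0x63
2: ✓ MOVLS  r1←0x96
3: ✓ CMP  NZCV=1010
4: ✓ MOVLE  r2←0x72
5: · MOVGE
6: ✓ ADDNE  r3←0xd6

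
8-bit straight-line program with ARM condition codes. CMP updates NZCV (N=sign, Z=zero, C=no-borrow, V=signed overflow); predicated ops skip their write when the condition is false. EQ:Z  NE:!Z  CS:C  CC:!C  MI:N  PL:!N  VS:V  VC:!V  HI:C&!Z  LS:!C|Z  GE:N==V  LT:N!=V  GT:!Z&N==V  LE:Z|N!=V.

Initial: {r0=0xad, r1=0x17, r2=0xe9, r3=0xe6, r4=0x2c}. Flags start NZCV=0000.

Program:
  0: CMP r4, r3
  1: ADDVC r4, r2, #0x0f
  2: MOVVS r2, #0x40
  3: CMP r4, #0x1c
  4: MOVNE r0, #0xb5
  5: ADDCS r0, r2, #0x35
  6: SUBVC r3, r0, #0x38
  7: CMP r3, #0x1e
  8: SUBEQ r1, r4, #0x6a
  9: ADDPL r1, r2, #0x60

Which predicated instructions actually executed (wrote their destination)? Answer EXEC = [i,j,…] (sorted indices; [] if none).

0: ✓ CMP  NZCV=0000
1: ✓ ADDVC  r4←0xf8
2: · MOVVS
3: ✓ CMP  NZCV=1010
4: ✓ MOVNE  r0←0xb5
5: ✓ ADDCS  r0←0x1e
6: ✓ SUBVC  r3←0xe6
7: ✓ CMP  NZCV=1010
8: · SUBEQ
9: · ADDPL

EXEC = [1,4,5,6]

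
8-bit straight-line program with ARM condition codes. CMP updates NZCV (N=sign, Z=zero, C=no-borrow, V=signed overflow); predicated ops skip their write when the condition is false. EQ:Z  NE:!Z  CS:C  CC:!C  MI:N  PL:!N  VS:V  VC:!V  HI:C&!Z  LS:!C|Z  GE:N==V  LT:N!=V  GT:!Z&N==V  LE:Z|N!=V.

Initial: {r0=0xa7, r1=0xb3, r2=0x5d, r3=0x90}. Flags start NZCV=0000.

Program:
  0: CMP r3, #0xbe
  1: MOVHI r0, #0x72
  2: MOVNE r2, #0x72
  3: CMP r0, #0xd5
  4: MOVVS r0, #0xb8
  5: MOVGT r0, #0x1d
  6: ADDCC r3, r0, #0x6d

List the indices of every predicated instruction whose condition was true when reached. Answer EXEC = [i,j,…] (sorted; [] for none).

EXEC = [2,6]

0: ✓ CMP  NZCV=1000
1: · MOVHI
2: ✓ MOVNE  r2←0x72
3: ✓ CMP  NZCV=1000
4: · MOVVS
5: · MOVGT
6: ✓ ADDCC  r3←0x14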